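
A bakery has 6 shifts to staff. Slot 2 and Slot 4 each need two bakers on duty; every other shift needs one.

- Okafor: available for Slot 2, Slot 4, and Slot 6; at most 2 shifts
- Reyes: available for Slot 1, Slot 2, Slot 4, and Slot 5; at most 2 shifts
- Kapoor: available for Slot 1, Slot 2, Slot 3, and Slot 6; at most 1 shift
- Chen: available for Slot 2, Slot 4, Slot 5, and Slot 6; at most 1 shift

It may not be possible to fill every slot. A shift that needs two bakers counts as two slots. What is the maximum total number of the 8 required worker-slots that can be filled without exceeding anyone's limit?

6

Total capacity across all bakers is 2+2+1+1 = 6, and 8 slots are needed, so at most 6 can be filled.
An assignment achieving 6: Slot 1→Reyes, Slot 3→Kapoor, Slot 4→Okafor+Chen, Slot 5→Reyes, Slot 6→Okafor.
Loads: Okafor 2/2, Reyes 2/2, Kapoor 1/1, Chen 1/1.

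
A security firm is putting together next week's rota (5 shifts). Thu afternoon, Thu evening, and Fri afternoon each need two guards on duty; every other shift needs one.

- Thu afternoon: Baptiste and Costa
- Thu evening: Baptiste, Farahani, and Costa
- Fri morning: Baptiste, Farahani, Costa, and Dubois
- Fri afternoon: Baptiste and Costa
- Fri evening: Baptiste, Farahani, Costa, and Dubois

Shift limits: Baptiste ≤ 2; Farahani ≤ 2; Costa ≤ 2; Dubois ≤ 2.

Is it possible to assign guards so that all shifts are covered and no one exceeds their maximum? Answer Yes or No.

Total capacity is 8 and 8 slots are needed, so capacity alone doesn't rule it out.
Shifts {Thu afternoon, Thu evening, Fri afternoon} need 6 worker-slots in total, but the guards available for any of those shifts (Baptiste, Farahani, and Costa) can supply at most 5 among them. So no valid schedule exists.

No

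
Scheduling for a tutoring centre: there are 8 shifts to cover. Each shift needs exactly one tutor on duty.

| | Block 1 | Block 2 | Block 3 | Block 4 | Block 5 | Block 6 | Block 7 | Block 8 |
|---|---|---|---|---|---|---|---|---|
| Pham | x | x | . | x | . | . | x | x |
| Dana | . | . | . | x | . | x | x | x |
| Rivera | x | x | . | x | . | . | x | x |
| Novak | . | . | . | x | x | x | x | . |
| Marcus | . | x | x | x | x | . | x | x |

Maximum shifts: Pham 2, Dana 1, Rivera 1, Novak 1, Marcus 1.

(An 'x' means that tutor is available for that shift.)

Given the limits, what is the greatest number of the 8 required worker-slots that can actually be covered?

Total capacity across all tutors is 2+1+1+1+1 = 6, and 8 slots are needed, so at most 6 can be filled.
An assignment achieving 6: Block 1→Pham, Block 2→Pham, Block 3→Marcus, Block 5→Novak, Block 6→Dana, Block 8→Rivera.
Loads: Pham 2/2, Dana 1/1, Rivera 1/1, Novak 1/1, Marcus 1/1.

6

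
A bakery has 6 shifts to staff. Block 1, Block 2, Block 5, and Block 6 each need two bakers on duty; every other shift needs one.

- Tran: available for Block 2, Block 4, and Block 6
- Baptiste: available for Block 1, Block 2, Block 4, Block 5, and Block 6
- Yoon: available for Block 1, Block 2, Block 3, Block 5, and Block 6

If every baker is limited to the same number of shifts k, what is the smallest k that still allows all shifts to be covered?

With 3 bakers and 10 worker-slots to fill, someone must work at least ⌈10/3⌉ = 4 shifts, so k ≥ 4.
k = 4 works: Block 1→Baptiste+Yoon, Block 2→Tran+Baptiste, Block 3→Yoon, Block 4→Tran, Block 5→Baptiste+Yoon, Block 6→Tran+Baptiste.
Loads: Tran 3, Baptiste 4, Yoon 3 — all ≤ 4.

4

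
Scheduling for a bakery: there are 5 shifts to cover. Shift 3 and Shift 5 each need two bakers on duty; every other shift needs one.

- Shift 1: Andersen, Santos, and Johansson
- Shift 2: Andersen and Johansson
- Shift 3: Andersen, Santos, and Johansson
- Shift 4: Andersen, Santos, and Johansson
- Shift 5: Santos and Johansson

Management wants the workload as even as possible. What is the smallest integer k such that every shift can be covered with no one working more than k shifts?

With 3 bakers and 7 worker-slots to fill, someone must work at least ⌈7/3⌉ = 3 shifts, so k ≥ 3.
k = 3 works: Shift 1→Andersen, Shift 2→Andersen, Shift 3→Andersen+Santos, Shift 4→Santos, Shift 5→Santos+Johansson.
Loads: Andersen 3, Santos 3, Johansson 1 — all ≤ 3.

3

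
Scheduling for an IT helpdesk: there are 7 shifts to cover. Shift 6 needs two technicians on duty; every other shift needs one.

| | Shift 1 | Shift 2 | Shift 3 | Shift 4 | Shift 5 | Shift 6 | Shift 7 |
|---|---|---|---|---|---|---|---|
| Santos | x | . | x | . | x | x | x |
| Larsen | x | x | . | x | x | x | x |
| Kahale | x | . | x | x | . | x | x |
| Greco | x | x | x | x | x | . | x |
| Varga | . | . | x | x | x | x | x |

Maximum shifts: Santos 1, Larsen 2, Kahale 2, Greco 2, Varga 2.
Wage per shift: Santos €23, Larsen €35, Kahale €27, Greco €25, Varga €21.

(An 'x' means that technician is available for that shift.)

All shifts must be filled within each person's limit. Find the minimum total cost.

€204

Picking the cheapest available technician for each shift independently would cost €176, but that ignores the shift limits.
An optimal schedule: Shift 1→Santos, Shift 2→Greco, Shift 3→Varga, Shift 4→Varga, Shift 5→Greco, Shift 6→Kahale+Larsen, Shift 7→Kahale.
Total: 23 + 25 + 21 + 21 + 25 + 27 + 35 + 27 = €204.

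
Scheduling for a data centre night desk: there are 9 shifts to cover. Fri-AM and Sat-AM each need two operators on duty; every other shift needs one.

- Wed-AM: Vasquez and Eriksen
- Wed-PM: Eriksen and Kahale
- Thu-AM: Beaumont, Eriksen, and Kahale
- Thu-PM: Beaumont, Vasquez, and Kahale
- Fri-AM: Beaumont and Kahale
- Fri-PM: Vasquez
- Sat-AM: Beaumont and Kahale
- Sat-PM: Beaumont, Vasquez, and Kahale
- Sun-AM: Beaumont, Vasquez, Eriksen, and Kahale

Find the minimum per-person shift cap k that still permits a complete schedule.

With 4 operators and 11 worker-slots to fill, someone must work at least ⌈11/4⌉ = 3 shifts, so k ≥ 3.
k = 3 works: Wed-AM→Vasquez, Wed-PM→Eriksen, Thu-AM→Beaumont, Thu-PM→Vasquez, Fri-AM→Beaumont+Kahale, Fri-PM→Vasquez, Sat-AM→Beaumont+Kahale, Sat-PM→Kahale, Sun-AM→Eriksen.
Loads: Beaumont 3, Vasquez 3, Eriksen 2, Kahale 3 — all ≤ 3.

3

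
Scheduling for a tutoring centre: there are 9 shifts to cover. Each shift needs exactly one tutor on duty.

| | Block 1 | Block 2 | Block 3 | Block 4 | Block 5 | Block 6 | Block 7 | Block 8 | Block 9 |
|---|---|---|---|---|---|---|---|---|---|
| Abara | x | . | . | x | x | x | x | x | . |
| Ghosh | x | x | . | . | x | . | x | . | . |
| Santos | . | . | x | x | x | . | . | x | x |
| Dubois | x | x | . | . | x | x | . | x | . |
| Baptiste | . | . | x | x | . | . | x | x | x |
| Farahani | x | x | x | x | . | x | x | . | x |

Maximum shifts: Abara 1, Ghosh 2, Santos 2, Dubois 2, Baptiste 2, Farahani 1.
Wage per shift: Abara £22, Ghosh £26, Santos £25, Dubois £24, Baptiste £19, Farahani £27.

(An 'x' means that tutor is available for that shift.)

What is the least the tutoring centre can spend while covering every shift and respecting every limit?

Picking the cheapest available tutor for each shift independently would cost £185, but that ignores the shift limits.
An optimal schedule: Block 1→Ghosh, Block 2→Ghosh, Block 3→Santos, Block 4→Baptiste, Block 5→Dubois, Block 6→Abara, Block 7→Baptiste, Block 8→Dubois, Block 9→Santos.
Total: 26 + 26 + 25 + 19 + 24 + 22 + 19 + 24 + 25 = £210.

£210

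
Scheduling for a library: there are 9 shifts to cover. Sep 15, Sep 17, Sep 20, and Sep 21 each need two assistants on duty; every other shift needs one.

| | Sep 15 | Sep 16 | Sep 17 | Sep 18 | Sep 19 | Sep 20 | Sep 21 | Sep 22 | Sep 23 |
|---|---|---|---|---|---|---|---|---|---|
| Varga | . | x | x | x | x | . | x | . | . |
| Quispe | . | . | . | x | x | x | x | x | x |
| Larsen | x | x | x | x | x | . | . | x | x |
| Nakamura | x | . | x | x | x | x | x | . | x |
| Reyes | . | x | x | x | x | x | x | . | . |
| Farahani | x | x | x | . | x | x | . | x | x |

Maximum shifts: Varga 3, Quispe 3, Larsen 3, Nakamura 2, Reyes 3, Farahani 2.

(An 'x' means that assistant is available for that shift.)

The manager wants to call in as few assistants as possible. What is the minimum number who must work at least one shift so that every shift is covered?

13 slots to fill and no one can take more than 3, so at least ⌈13/3⌉ = 5 assistants are needed.
Varga, Quispe, Larsen, Nakamura, and Reyes alone can cover everything: Sep 15→Larsen+Nakamura, Sep 16→Varga, Sep 17→Larsen+Reyes, Sep 18→Varga, Sep 19→Larsen, Sep 20→Quispe+Nakamura, Sep 21→Varga+Reyes, Sep 22→Quispe, Sep 23→Quispe.

5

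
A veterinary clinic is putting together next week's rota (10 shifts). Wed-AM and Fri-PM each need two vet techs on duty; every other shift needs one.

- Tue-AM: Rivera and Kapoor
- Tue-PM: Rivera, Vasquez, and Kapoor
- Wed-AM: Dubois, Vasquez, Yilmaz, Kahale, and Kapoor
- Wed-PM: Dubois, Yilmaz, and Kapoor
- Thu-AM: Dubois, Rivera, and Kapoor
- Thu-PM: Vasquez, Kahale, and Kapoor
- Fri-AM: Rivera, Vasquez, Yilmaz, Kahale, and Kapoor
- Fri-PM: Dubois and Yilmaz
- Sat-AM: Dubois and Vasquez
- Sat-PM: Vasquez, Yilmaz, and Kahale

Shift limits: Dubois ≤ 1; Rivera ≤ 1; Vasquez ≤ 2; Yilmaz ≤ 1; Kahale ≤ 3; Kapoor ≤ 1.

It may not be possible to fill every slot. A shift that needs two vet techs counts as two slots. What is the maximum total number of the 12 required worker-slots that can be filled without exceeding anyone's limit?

9

Total capacity across all vet techs is 1+1+2+1+3+1 = 9, and 12 slots are needed, so at most 9 can be filled.
An assignment achieving 9: Tue-AM→Rivera, Tue-PM→Vasquez, Wed-AM→Kahale, Wed-PM→Kapoor, Thu-PM→Kahale, Fri-PM→Dubois+Yilmaz, Sat-AM→Vasquez, Sat-PM→Kahale.
Loads: Dubois 1/1, Rivera 1/1, Vasquez 2/2, Yilmaz 1/1, Kahale 3/3, Kapoor 1/1.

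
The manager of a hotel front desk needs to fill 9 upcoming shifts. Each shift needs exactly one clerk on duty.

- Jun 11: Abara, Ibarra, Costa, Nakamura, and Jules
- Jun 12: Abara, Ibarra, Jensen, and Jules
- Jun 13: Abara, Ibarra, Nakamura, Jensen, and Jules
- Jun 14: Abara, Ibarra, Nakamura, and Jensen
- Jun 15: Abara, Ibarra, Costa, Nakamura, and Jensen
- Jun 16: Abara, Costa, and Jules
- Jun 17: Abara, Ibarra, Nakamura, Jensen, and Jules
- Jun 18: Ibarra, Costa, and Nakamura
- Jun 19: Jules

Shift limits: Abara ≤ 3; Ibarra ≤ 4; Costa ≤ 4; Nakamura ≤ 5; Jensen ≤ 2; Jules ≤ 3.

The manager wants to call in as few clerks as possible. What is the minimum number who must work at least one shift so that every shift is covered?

9 slots to fill and no one can take more than 5, so at least ⌈9/5⌉ = 2 clerks are needed.
No set of 2 clerks can cover every shift (each such set leaves at least one shift with no one available or exceeds a cap).
Abara, Ibarra, and Jules alone can cover everything: Jun 11→Ibarra, Jun 12→Ibarra, Jun 13→Ibarra, Jun 14→Abara, Jun 15→Abara, Jun 16→Abara, Jun 17→Jules, Jun 18→Ibarra, Jun 19→Jules.

3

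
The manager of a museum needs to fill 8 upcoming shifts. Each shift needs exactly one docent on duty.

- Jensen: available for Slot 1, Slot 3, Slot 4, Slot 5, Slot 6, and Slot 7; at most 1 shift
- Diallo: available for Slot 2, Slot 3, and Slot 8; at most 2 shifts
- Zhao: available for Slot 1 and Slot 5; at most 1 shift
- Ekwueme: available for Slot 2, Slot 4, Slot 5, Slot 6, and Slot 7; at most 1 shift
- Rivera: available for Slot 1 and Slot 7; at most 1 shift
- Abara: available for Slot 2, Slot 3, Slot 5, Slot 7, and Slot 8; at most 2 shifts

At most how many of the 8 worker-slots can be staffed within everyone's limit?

8

Total capacity across all docents is 1+2+1+1+1+2 = 8, and 8 slots are needed, so at most 8 can be filled.
An assignment achieving 8: Slot 1→Zhao, Slot 2→Diallo, Slot 3→Abara, Slot 4→Jensen, Slot 5→Abara, Slot 6→Ekwueme, Slot 7→Rivera, Slot 8→Diallo.
Loads: Jensen 1/1, Diallo 2/2, Zhao 1/1, Ekwueme 1/1, Rivera 1/1, Abara 2/2.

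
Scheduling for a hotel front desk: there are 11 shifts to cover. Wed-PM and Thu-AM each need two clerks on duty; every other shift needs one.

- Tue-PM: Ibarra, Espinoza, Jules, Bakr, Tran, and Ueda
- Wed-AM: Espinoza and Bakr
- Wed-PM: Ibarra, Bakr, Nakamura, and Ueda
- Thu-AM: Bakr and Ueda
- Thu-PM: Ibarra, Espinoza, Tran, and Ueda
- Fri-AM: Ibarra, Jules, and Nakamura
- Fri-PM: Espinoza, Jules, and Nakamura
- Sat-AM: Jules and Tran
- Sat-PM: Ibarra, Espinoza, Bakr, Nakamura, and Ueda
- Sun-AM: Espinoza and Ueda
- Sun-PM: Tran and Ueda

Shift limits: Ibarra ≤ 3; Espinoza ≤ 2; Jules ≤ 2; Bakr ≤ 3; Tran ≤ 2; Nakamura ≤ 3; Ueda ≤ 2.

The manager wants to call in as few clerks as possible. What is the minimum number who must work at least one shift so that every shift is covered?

5

13 slots to fill and no one can take more than 3, so at least ⌈13/3⌉ = 5 clerks are needed.
Ibarra, Bakr, Tran, Nakamura, and Ueda alone can cover everything: Tue-PM→Ibarra, Wed-AM→Bakr, Wed-PM→Bakr+Nakamura, Thu-AM→Bakr+Ueda, Thu-PM→Ibarra, Fri-AM→Ibarra, Fri-PM→Nakamura, Sat-AM→Tran, Sat-PM→Nakamura, Sun-AM→Ueda, Sun-PM→Tran.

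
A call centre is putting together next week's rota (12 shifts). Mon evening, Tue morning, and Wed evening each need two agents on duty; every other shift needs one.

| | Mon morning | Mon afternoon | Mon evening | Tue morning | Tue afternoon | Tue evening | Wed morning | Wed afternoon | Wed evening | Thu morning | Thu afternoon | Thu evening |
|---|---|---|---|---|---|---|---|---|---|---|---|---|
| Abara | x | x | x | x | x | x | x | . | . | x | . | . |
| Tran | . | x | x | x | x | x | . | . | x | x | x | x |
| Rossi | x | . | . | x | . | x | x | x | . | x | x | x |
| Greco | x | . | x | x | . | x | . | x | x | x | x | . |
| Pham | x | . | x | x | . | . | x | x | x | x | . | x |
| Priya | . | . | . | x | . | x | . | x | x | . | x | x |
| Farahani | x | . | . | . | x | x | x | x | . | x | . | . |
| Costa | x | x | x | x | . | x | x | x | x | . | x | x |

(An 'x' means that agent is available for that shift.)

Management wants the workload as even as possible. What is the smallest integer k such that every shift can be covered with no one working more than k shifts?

With 8 agents and 15 worker-slots to fill, someone must work at least ⌈15/8⌉ = 2 shifts, so k ≥ 2.
k = 2 works: Mon morning→Rossi, Mon afternoon→Abara, Mon evening→Pham+Costa, Tue morning→Priya+Costa, Tue afternoon→Abara, Tue evening→Farahani, Wed morning→Rossi, Wed afternoon→Greco, Wed evening→Pham+Priya, Thu morning→Greco, Thu afternoon→Tran, Thu evening→Tran.
Loads: Abara 2, Tran 2, Rossi 2, Greco 2, Pham 2, Priya 2, Farahani 1, Costa 2 — all ≤ 2.

2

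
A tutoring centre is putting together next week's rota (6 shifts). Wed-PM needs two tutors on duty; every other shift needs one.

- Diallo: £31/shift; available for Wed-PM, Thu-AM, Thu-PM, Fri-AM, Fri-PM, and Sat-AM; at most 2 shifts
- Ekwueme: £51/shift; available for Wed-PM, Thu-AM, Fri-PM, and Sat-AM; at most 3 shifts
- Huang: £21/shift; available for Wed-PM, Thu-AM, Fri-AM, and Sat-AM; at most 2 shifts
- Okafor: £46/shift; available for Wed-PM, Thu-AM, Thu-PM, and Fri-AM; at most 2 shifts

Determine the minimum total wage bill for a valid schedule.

£247

Picking the cheapest available tutor for each shift independently would cost £177, but that ignores the shift limits.
An optimal schedule: Wed-PM→Okafor+Ekwueme, Thu-AM→Okafor, Thu-PM→Diallo, Fri-AM→Huang, Fri-PM→Diallo, Sat-AM→Huang.
Total: 46 + 51 + 46 + 31 + 21 + 31 + 21 = £247.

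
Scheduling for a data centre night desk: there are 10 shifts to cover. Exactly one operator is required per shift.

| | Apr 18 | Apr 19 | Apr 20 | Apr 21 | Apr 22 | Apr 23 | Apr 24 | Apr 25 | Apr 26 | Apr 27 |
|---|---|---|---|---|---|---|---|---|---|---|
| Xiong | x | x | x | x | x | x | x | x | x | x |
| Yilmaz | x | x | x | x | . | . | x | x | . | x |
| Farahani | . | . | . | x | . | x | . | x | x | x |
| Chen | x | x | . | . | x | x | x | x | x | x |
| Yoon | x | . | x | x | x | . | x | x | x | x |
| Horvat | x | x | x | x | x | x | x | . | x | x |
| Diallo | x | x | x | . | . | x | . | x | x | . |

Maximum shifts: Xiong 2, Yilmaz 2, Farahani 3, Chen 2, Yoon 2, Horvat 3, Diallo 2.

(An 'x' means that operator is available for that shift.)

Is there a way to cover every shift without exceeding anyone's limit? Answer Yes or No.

One valid schedule: Apr 18→Chen, Apr 19→Xiong, Apr 20→Yilmaz, Apr 21→Yilmaz, Apr 22→Xiong, Apr 23→Farahani, Apr 24→Chen, Apr 25→Farahani, Apr 26→Farahani, Apr 27→Yoon.
Loads: Xiong 2/2, Yilmaz 2/2, Farahani 3/3, Chen 2/2, Yoon 1/2, Horvat 0/3, Diallo 0/2 — all within limits.

Yes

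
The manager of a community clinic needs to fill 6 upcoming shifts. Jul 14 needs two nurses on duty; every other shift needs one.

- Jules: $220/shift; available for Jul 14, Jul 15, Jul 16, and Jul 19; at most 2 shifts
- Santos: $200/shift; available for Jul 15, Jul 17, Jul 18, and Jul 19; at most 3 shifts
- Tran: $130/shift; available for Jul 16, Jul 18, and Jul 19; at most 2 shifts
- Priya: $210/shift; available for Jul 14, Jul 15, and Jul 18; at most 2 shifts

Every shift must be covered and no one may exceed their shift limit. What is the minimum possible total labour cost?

Jul 14 can only be covered by Jules and Priya, so that assignment is forced.
Jul 17 can only be covered by Santos, so that assignment is forced.
Picking the cheapest available nurse for each shift independently would cost $1220, but that ignores the shift limits.
An optimal schedule: Jul 14→Priya+Jules, Jul 15→Santos, Jul 16→Tran, Jul 17→Santos, Jul 18→Tran, Jul 19→Santos.
Total: 210 + 220 + 200 + 130 + 200 + 130 + 200 = $1290.

$1290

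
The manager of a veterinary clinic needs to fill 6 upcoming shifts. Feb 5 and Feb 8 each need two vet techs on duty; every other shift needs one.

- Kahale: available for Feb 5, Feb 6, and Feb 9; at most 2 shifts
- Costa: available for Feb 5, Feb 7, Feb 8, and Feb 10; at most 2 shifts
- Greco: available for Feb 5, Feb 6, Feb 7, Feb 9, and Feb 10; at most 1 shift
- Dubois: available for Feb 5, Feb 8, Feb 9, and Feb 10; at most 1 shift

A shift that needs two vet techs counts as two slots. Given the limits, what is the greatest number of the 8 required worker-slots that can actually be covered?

6

Total capacity across all vet techs is 2+2+1+1 = 6, and 8 slots are needed, so at most 6 can be filled.
An assignment achieving 6: Feb 6→Kahale, Feb 7→Costa, Feb 8→Costa+Dubois, Feb 9→Kahale, Feb 10→Greco.
Loads: Kahale 2/2, Costa 2/2, Greco 1/1, Dubois 1/1.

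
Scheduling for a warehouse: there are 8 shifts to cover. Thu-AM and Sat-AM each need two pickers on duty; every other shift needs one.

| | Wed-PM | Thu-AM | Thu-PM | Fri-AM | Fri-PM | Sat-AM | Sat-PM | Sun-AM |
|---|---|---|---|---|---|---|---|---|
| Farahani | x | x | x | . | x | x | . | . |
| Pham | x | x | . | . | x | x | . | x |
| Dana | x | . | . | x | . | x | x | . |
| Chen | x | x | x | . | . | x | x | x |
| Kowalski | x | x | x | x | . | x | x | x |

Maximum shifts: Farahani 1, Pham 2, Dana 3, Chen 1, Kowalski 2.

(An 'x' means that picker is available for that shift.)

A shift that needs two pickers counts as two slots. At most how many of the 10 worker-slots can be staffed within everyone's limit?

9

Total capacity across all pickers is 1+2+3+1+2 = 9, and 10 slots are needed, so at most 9 can be filled.
An assignment achieving 9: Wed-PM→Dana, Thu-AM→Pham+Kowalski, Thu-PM→Chen, Fri-AM→Dana, Fri-PM→Farahani, Sat-AM→Kowalski, Sat-PM→Dana, Sun-AM→Pham.
Loads: Farahani 1/1, Pham 2/2, Dana 3/3, Chen 1/1, Kowalski 2/2.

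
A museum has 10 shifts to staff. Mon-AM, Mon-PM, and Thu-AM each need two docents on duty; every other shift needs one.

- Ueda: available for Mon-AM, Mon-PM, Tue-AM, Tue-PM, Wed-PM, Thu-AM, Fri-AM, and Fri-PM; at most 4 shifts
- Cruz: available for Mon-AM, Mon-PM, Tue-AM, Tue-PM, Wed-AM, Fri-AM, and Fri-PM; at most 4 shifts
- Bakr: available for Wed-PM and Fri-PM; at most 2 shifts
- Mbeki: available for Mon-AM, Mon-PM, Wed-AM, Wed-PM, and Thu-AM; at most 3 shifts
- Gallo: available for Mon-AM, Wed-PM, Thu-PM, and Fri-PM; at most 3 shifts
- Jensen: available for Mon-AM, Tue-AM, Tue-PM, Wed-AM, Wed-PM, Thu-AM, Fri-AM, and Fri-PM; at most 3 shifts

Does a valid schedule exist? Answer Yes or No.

Thu-PM can only be covered by Gallo, so that assignment is forced.
One valid schedule: Mon-AM→Mbeki+Gallo, Mon-PM→Ueda+Cruz, Tue-AM→Ueda, Tue-PM→Ueda, Wed-AM→Cruz, Wed-PM→Bakr, Thu-AM→Ueda+Mbeki, Thu-PM→Gallo, Fri-AM→Cruz, Fri-PM→Cruz.
Loads: Ueda 4/4, Cruz 4/4, Bakr 1/2, Mbeki 2/3, Gallo 2/3, Jensen 0/3 — all within limits.

Yes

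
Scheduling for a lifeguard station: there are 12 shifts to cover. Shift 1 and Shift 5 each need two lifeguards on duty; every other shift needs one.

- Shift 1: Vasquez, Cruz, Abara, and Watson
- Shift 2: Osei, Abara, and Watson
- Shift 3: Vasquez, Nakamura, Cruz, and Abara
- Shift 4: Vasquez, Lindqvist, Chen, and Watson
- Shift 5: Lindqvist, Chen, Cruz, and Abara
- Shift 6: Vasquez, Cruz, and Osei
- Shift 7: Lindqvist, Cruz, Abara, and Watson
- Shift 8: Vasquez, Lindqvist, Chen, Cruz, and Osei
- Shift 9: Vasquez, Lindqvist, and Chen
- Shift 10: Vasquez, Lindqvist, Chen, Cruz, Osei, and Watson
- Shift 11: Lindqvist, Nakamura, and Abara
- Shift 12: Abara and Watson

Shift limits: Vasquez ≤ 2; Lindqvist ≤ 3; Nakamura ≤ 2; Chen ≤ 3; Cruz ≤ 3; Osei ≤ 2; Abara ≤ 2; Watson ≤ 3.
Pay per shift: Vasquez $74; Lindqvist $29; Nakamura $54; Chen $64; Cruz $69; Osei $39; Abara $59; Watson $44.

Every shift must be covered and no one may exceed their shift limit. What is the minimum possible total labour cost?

Picking the cheapest available lifeguard for each shift independently would cost $541, but that ignores the shift limits.
An optimal schedule: Shift 1→Watson+Abara, Shift 2→Osei, Shift 3→Nakamura, Shift 4→Lindqvist, Shift 5→Abara+Chen, Shift 6→Osei, Shift 7→Lindqvist, Shift 8→Chen, Shift 9→Lindqvist, Shift 10→Watson, Shift 11→Nakamura, Shift 12→Watson.
Total: 44 + 59 + 39 + 54 + 29 + 59 + 64 + 39 + 29 + 64 + 29 + 44 + 54 + 44 = $651.

$651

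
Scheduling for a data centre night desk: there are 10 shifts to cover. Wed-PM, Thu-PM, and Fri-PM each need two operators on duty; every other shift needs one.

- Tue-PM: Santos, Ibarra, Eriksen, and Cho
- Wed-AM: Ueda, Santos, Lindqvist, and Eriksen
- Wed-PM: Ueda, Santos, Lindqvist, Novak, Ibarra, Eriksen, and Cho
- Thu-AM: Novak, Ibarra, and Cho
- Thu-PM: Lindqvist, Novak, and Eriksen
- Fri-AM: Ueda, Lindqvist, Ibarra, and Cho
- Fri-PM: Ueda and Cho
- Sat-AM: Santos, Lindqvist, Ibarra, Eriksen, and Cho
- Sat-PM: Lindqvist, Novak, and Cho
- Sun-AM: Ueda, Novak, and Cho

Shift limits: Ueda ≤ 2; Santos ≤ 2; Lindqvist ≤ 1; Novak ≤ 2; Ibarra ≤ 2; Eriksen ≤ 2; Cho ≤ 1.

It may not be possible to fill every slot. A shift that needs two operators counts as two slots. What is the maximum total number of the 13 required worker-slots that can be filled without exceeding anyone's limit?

12

Total capacity across all operators is 2+2+1+2+2+2+1 = 12, and 13 slots are needed, so at most 12 can be filled.
An assignment achieving 12: Tue-PM→Santos, Wed-AM→Santos, Wed-PM→Ibarra+Eriksen, Thu-AM→Novak, Thu-PM→Lindqvist+Novak, Fri-AM→Ibarra, Fri-PM→Ueda+Cho, Sat-AM→Eriksen, Sun-AM→Ueda.
Loads: Ueda 2/2, Santos 2/2, Lindqvist 1/1, Novak 2/2, Ibarra 2/2, Eriksen 2/2, Cho 1/1.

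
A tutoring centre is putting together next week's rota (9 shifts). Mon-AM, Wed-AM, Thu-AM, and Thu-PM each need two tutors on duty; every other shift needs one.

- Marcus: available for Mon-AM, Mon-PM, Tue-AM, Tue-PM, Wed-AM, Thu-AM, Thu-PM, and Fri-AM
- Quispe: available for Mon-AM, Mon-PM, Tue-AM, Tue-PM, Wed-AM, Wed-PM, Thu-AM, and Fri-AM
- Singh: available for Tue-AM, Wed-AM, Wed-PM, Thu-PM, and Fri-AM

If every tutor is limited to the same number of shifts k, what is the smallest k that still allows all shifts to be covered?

With 3 tutors and 13 worker-slots to fill, someone must work at least ⌈13/3⌉ = 5 shifts, so k ≥ 5.
k = 5 works: Mon-AM→Marcus+Quispe, Mon-PM→Marcus, Tue-AM→Quispe, Tue-PM→Marcus, Wed-AM→Quispe+Singh, Wed-PM→Quispe, Thu-AM→Marcus+Quispe, Thu-PM→Marcus+Singh, Fri-AM→Singh.
Loads: Marcus 5, Quispe 5, Singh 3 — all ≤ 5.

5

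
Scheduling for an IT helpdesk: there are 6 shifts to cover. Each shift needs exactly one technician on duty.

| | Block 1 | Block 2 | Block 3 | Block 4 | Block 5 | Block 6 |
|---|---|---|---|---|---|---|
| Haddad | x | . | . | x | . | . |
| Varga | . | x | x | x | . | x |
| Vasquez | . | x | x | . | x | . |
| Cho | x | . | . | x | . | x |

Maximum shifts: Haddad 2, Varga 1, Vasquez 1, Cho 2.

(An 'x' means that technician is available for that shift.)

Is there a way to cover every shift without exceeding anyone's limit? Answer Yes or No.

Total capacity is 6 and 6 slots are needed, so capacity alone doesn't rule it out.
Shifts {Block 2, Block 3, Block 5} need 3 worker-slots in total, but the technicians available for any of those shifts (Varga and Vasquez) can supply at most 2 among them. So no valid schedule exists.

No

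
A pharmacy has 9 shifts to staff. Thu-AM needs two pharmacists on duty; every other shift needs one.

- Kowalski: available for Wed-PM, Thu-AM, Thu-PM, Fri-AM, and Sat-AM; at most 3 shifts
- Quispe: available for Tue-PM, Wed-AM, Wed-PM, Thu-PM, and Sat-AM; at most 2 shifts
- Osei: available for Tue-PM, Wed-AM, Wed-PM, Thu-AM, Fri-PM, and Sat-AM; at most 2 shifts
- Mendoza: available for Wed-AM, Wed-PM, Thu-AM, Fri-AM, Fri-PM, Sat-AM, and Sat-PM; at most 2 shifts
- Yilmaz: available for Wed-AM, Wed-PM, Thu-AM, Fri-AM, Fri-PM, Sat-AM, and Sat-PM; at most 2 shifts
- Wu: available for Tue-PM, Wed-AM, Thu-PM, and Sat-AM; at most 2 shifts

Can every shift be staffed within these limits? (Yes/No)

Yes

One valid schedule: Tue-PM→Quispe, Wed-AM→Quispe, Wed-PM→Kowalski, Thu-AM→Osei+Mendoza, Thu-PM→Kowalski, Fri-AM→Kowalski, Fri-PM→Osei, Sat-AM→Yilmaz, Sat-PM→Mendoza.
Loads: Kowalski 3/3, Quispe 2/2, Osei 2/2, Mendoza 2/2, Yilmaz 1/2, Wu 0/2 — all within limits.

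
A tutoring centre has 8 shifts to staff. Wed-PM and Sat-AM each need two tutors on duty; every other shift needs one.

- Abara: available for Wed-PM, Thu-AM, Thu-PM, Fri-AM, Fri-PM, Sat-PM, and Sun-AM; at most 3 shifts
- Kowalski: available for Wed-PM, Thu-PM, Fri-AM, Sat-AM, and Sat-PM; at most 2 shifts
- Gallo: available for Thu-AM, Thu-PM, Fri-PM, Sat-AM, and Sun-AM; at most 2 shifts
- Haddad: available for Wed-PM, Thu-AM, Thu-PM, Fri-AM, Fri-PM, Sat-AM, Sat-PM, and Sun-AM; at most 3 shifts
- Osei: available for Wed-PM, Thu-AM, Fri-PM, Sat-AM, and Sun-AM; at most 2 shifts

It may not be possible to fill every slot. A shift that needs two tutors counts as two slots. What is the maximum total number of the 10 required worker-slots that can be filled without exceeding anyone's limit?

Total capacity across all tutors is 3+2+2+3+2 = 12, and 10 slots are needed, so at most 10 can be filled.
An assignment achieving 10: Wed-PM→Abara+Kowalski, Thu-AM→Gallo, Thu-PM→Kowalski, Fri-AM→Abara, Fri-PM→Gallo, Sat-AM→Haddad+Osei, Sat-PM→Abara, Sun-AM→Haddad.
Loads: Abara 3/3, Kowalski 2/2, Gallo 2/2, Haddad 2/3, Osei 1/2.

10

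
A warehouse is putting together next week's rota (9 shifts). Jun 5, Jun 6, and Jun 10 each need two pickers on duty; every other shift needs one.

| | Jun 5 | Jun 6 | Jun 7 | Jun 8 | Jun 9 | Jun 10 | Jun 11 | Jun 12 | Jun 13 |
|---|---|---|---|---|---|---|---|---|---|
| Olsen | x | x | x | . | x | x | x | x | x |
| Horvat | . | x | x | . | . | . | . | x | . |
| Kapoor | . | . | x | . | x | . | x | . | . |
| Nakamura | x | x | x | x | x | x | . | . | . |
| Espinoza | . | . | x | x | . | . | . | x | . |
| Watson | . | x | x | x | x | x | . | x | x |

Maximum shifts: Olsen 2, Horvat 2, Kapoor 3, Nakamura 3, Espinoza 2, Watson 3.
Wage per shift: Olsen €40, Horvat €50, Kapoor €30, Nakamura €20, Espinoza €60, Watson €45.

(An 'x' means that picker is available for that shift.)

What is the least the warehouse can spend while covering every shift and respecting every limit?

Jun 5 can only be covered by Olsen and Nakamura, so that assignment is forced.
Picking the cheapest available picker for each shift independently would cost €350, but that ignores the shift limits.
An optimal schedule: Jun 5→Nakamura+Olsen, Jun 6→Watson+Horvat, Jun 7→Kapoor, Jun 8→Nakamura, Jun 9→Kapoor, Jun 10→Nakamura+Watson, Jun 11→Kapoor, Jun 12→Watson, Jun 13→Olsen.
Total: 20 + 40 + 45 + 50 + 30 + 20 + 30 + 20 + 45 + 30 + 45 + 40 = €415.

€415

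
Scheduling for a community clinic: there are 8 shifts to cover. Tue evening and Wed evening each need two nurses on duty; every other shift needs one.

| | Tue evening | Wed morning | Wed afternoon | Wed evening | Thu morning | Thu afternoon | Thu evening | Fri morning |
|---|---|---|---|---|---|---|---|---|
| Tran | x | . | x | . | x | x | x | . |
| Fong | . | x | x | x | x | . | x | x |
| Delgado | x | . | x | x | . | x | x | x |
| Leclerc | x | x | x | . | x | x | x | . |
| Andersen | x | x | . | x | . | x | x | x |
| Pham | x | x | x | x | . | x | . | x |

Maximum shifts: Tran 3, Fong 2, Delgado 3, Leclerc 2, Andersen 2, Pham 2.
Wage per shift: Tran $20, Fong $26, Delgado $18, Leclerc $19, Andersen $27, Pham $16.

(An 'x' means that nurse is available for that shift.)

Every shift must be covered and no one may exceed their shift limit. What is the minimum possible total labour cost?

$184

Picking the cheapest available nurse for each shift independently would cost $169, but that ignores the shift limits.
An optimal schedule: Tue evening→Leclerc+Tran, Wed morning→Pham, Wed afternoon→Delgado, Wed evening→Pham+Delgado, Thu morning→Leclerc, Thu afternoon→Tran, Thu evening→Tran, Fri morning→Delgado.
Total: 19 + 20 + 16 + 18 + 16 + 18 + 19 + 20 + 20 + 18 = $184.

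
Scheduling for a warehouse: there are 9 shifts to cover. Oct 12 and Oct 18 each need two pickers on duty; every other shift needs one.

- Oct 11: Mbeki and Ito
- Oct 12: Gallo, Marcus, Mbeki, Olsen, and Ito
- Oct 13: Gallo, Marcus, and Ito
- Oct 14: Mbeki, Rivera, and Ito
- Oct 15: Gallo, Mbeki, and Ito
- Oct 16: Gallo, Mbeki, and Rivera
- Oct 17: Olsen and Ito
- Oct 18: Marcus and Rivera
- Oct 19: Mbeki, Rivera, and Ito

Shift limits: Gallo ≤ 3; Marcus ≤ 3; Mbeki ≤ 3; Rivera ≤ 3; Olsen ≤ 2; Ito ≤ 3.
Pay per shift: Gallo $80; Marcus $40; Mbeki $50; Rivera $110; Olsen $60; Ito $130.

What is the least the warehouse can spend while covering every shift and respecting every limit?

Oct 18 can only be covered by Marcus and Rivera, so that assignment is forced.
Picking the cheapest available picker for each shift independently would cost $590, but that ignores the shift limits.
An optimal schedule: Oct 11→Mbeki, Oct 12→Marcus+Olsen, Oct 13→Marcus, Oct 14→Mbeki, Oct 15→Gallo, Oct 16→Gallo, Oct 17→Olsen, Oct 18→Marcus+Rivera, Oct 19→Mbeki.
Total: 50 + 40 + 60 + 40 + 50 + 80 + 80 + 60 + 40 + 110 + 50 = $660.

$660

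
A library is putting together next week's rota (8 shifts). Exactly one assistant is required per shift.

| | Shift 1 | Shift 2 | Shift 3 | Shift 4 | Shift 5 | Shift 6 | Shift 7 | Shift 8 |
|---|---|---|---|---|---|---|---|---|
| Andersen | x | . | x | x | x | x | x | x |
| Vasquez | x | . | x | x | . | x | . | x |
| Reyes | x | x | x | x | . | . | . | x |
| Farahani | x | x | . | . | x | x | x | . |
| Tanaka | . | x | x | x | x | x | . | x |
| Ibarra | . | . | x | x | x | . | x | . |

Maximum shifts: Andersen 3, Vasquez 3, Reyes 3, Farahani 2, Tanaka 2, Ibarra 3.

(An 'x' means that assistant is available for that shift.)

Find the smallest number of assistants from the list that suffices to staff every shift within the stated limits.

3

8 slots to fill and no one can take more than 3, so at least ⌈8/3⌉ = 3 assistants are needed.
Andersen, Vasquez, and Reyes alone can cover everything: Shift 1→Vasquez, Shift 2→Reyes, Shift 3→Vasquez, Shift 4→Vasquez, Shift 5→Andersen, Shift 6→Andersen, Shift 7→Andersen, Shift 8→Reyes.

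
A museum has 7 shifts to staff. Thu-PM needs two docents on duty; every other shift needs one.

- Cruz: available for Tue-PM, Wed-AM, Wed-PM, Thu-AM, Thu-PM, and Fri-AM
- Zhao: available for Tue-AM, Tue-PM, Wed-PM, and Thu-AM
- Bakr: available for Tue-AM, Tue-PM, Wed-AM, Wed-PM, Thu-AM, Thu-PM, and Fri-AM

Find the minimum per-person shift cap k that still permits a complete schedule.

With 3 docents and 8 worker-slots to fill, someone must work at least ⌈8/3⌉ = 3 shifts, so k ≥ 3.
k = 3 works: Tue-AM→Zhao, Tue-PM→Zhao, Wed-AM→Cruz, Wed-PM→Zhao, Thu-AM→Bakr, Thu-PM→Cruz+Bakr, Fri-AM→Cruz.
Loads: Cruz 3, Zhao 3, Bakr 2 — all ≤ 3.

3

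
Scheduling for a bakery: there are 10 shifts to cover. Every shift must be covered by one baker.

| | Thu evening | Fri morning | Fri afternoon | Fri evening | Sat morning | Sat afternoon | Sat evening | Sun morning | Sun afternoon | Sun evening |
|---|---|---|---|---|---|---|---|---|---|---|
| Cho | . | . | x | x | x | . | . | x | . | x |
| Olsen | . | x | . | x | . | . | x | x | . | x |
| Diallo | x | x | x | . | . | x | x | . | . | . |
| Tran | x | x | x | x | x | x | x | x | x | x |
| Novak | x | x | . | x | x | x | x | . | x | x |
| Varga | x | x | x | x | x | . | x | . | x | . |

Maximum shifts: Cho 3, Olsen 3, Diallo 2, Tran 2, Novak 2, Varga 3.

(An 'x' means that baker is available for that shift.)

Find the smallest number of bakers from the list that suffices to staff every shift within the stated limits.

4

10 slots to fill and no one can take more than 3, so at least ⌈10/3⌉ = 4 bakers are needed.
Cho, Olsen, Diallo, and Tran alone can cover everything: Thu evening→Diallo, Fri morning→Olsen, Fri afternoon→Cho, Fri evening→Cho, Sat morning→Cho, Sat afternoon→Diallo, Sat evening→Olsen, Sun morning→Olsen, Sun afternoon→Tran, Sun evening→Tran.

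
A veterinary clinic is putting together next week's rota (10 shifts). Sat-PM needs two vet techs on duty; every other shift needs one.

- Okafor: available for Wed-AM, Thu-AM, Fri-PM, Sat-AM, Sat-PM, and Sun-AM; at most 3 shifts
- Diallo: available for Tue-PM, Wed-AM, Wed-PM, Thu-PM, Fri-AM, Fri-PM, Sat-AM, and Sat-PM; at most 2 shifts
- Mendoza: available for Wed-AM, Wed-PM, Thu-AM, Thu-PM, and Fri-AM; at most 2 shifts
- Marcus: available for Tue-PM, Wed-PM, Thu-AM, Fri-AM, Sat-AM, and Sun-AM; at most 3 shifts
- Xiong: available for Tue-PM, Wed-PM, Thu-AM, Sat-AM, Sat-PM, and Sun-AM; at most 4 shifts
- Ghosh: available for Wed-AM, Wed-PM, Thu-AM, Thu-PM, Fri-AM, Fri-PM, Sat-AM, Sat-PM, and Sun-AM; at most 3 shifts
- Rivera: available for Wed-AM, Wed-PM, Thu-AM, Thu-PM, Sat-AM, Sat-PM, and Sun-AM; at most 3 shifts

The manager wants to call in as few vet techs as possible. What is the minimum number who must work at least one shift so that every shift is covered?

4

11 slots to fill and no one can take more than 4, so at least ⌈11/4⌉ = 3 vet techs are needed.
Any 3 vet techs together have capacity at most 4+3+3 = 10 < 11 slots, so 3 can never suffice.
Okafor, Diallo, Mendoza, and Xiong alone can cover everything: Tue-PM→Diallo, Wed-AM→Mendoza, Wed-PM→Xiong, Thu-AM→Xiong, Thu-PM→Diallo, Fri-AM→Mendoza, Fri-PM→Okafor, Sat-AM→Xiong, Sat-PM→Okafor+Xiong, Sun-AM→Okafor.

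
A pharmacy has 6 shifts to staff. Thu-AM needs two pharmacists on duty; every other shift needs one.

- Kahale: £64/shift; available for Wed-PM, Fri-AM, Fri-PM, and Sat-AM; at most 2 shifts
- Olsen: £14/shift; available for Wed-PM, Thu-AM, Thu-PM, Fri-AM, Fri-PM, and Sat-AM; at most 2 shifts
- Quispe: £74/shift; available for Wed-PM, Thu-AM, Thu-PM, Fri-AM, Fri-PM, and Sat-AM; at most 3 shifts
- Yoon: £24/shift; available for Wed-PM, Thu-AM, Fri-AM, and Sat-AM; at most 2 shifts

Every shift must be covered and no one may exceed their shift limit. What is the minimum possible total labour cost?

Picking the cheapest available pharmacist for each shift independently would cost £108, but that ignores the shift limits.
An optimal schedule: Wed-PM→Yoon, Thu-AM→Olsen+Yoon, Thu-PM→Olsen, Fri-AM→Kahale, Fri-PM→Kahale, Sat-AM→Quispe.
Total: 24 + 14 + 24 + 14 + 64 + 64 + 74 = £278.

£278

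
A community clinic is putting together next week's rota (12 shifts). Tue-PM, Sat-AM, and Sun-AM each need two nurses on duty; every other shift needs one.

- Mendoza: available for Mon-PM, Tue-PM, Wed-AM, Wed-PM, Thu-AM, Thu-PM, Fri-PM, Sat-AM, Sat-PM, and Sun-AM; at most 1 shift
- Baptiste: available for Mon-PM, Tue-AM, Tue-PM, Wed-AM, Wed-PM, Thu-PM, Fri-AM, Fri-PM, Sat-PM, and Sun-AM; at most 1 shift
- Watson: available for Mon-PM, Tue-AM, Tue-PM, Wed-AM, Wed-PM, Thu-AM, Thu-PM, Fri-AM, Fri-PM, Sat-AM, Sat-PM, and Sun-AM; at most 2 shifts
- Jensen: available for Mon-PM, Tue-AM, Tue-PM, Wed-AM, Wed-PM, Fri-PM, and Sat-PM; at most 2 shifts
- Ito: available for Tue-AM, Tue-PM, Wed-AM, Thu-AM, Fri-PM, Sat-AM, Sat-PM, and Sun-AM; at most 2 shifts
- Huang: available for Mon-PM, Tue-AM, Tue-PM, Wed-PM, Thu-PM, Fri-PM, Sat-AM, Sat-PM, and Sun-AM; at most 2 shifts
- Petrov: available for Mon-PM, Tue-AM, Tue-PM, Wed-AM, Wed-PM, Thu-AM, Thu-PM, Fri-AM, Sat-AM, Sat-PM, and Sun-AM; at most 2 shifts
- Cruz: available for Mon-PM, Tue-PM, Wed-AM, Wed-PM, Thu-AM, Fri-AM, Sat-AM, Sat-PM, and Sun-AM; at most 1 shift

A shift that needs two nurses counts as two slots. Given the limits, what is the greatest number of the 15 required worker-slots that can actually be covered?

Total capacity across all nurses is 1+1+2+2+2+2+2+1 = 13, and 15 slots are needed, so at most 13 can be filled.
An assignment achieving 13: Mon-PM→Jensen, Tue-AM→Watson, Tue-PM→Petrov, Wed-AM→Ito, Wed-PM→Huang, Thu-AM→Mendoza, Thu-PM→Watson, Fri-AM→Baptiste, Fri-PM→Jensen, Sat-AM→Ito+Huang, Sun-AM→Petrov+Cruz.
Loads: Mendoza 1/1, Baptiste 1/1, Watson 2/2, Jensen 2/2, Ito 2/2, Huang 2/2, Petrov 2/2, Cruz 1/1.

13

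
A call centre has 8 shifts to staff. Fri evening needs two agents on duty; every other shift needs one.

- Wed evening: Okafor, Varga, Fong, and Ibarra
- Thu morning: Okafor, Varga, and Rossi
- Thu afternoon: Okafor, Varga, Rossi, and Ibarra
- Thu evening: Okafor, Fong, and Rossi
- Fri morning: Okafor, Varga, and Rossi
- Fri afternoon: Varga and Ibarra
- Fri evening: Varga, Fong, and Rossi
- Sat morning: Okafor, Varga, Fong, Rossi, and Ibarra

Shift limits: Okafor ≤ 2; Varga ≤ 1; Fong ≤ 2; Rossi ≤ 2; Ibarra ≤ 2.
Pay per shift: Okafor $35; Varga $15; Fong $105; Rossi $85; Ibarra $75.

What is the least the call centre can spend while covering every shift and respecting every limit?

$615

Picking the cheapest available agent for each shift independently would cost $225, but that ignores the shift limits.
An optimal schedule: Wed evening→Fong, Thu morning→Okafor, Thu afternoon→Ibarra, Thu evening→Okafor, Fri morning→Rossi, Fri afternoon→Varga, Fri evening→Fong+Rossi, Sat morning→Ibarra.
Total: 105 + 35 + 75 + 35 + 85 + 15 + 105 + 85 + 75 = $615.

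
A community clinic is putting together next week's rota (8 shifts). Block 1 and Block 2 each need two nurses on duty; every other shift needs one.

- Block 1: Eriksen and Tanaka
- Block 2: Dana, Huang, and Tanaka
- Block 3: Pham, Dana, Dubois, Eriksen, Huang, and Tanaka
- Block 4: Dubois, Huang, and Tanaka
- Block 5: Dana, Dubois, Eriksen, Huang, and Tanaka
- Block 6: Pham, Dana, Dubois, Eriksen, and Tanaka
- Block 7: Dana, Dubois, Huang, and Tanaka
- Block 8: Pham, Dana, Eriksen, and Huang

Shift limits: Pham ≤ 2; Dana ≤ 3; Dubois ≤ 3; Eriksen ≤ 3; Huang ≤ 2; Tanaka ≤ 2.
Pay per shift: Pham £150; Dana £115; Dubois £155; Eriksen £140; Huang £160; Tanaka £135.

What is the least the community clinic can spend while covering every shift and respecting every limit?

Block 1 can only be covered by Eriksen and Tanaka, so that assignment is forced.
Picking the cheapest available nurse for each shift independently would cost £1235, but that ignores the shift limits.
An optimal schedule: Block 1→Tanaka+Eriksen, Block 2→Dana+Tanaka, Block 3→Pham, Block 4→Dubois, Block 5→Eriksen, Block 6→Eriksen, Block 7→Dana, Block 8→Dana.
Total: 135 + 140 + 115 + 135 + 150 + 155 + 140 + 140 + 115 + 115 = £1340.

£1340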